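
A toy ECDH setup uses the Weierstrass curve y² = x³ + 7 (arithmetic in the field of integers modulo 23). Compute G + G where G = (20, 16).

tangent at (20, 16): λ = (3·20² + 0)/(2·16) ≡ 4/9. 9⁻¹ ≡ 18 (mod 23), so λ ≡ 4·18 ≡ 3.
  x = λ² - 20 - 20 = 9 - 40 ≡ 15; y = λ·(20 - 15) - 16 ≡ 22. → (15, 22)

(15, 22)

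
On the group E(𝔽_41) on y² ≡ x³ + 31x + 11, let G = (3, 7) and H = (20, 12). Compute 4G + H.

(40, 15)

First 4G:
Repeated addition: build up to 4G.
2G: tangent at (3, 7): λ = (3·3² + 31)/(2·7) ≡ 17/14. 14⁻¹ ≡ 3 (mod 41) since 14·3 = 42 ≡ 1, so λ ≡ 17·3 ≡ 10.
  x = λ² - 3 - 3 = 100 - 6 ≡ 12; y = λ·(3 - 12) - 7 ≡ 26. → (12, 26)
3G: (12, 26) + (3, 7). λ = (7 - 26)/(3 - 12) ≡ 22/32 mod 41. 32⁻¹ ≡ 9 (mod 41), so λ ≡ 34.
  x = λ² - 12 - 3 = 1156 - 15 ≡ 34; y = λ·(12 - 34) - 26 ≡ 5. → (34, 5)
4G: (34, 5) + (3, 7). λ = (7 - 5)/(3 - 34) ≡ 2/10 mod 41. 10⁻¹ ≡ 37 (mod 41), so λ ≡ 33.
  x = λ² - 34 - 3 = 1089 - 37 ≡ 27; y = λ·(34 - 27) - 5 ≡ 21. → (27, 21)
4G = (27, 21).
Finally 4G + H:
(27, 21) + (20, 12). λ = (12 - 21)/(20 - 27) ≡ 32/34 mod 41. 34⁻¹ ≡ 35 (mod 41), so λ ≡ 13.
  x = λ² - 27 - 20 = 169 - 47 ≡ 40; y = λ·(27 - 40) - 21 ≡ 15. → (40, 15)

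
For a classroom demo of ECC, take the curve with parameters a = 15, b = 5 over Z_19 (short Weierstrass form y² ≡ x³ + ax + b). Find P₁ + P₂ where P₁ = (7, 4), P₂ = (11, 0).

(2, 10)

(7, 4) + (11, 0). λ = (0 - 4)/(11 - 7) ≡ 15/4 mod 19. 4⁻¹ ≡ 5 (mod 19), so λ ≡ 18.
  x = λ² - 7 - 11 = 324 - 18 ≡ 2; y = λ·(7 - 2) - 4 ≡ 10. → (2, 10)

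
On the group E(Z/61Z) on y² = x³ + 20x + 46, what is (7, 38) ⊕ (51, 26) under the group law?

(55, 25)

(7, 38) + (51, 26). λ = (26 - 38)/(51 - 7) ≡ 49/44 mod 61. 44⁻¹ ≡ 43 (mod 61) since 44·43 = 1892 ≡ 1, so λ ≡ 33.
  x = λ² - 7 - 51 = 1089 - 58 ≡ 55; y = λ·(7 - 55) - 38 ≡ 25. → (55, 25)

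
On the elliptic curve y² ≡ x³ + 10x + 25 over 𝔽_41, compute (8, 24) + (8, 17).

The two points share x = 8 and their y-coordinates satisfy 24 + 17 ≡ 0 (mod 41), so they are inverses. Their sum is the point at infinity.

O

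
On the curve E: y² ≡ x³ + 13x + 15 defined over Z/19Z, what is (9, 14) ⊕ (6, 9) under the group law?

(11, 8)

(9, 14) + (6, 9). λ = (9 - 14)/(6 - 9) ≡ 14/16 mod 19. 16⁻¹ ≡ 6 (mod 19) since 16·6 = 96 ≡ 1, so λ ≡ 8.
  x = λ² - 9 - 6 = 64 - 15 ≡ 11; y = λ·(9 - 11) - 14 ≡ 8. → (11, 8)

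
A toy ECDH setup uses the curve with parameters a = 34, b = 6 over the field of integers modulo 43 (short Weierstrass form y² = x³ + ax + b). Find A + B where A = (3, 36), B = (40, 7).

(3, 36) + (40, 7). λ = (7 - 36)/(40 - 3) ≡ 14/37 mod 43. 37⁻¹ ≡ 7 (mod 43), so λ ≡ 12.
  x = λ² - 3 - 40 = 144 - 43 ≡ 15; y = λ·(3 - 15) - 36 ≡ 35. → (15, 35)

(15, 35)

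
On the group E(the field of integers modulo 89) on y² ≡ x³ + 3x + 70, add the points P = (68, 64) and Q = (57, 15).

(14, 39)

(68, 64) + (57, 15). λ = (15 - 64)/(57 - 68) ≡ 40/78 mod 89. 78⁻¹ ≡ 8 (mod 89), so λ ≡ 53.
  x = λ² - 68 - 57 = 2809 - 125 ≡ 14; y = λ·(68 - 14) - 64 ≡ 39. → (14, 39)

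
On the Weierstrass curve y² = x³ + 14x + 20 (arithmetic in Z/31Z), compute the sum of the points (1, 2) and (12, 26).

(12, 5)

(1, 2) + (12, 26). λ = (26 - 2)/(12 - 1) ≡ 24/11 mod 31. 11⁻¹ ≡ 17 (mod 31) since 11·17 = 187 ≡ 1, so λ ≡ 5.
  x = λ² - 1 - 12 = 25 - 13 ≡ 12; y = λ·(1 - 12) - 2 ≡ 5. → (12, 5)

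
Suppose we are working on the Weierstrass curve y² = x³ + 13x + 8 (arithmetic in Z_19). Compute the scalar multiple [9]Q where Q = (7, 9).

(11, 0)

Repeated addition: build up to 9Q.
2Q: tangent at (7, 9): λ = (3·7² + 13)/(2·9) ≡ 8/18. 18⁻¹ ≡ 18 (mod 19) since 18·18 = 324 ≡ 1, so λ ≡ 8·18 ≡ 11.
  x = λ² - 7 - 7 = 121 - 14 ≡ 12; y = λ·(7 - 12) - 9 ≡ 12. → (12, 12)
3Q: (12, 12) + (7, 9). λ = (9 - 12)/(7 - 12) ≡ 16/14 mod 19. 14⁻¹ ≡ 15 (mod 19), so λ ≡ 12.
  x = λ² - 12 - 7 = 144 - 19 ≡ 11; y = λ·(12 - 11) - 12 ≡ 0. → (11, 0)
4Q: (11, 0) + (7, 9). λ = (9 - 0)/(7 - 11) ≡ 9/15 mod 19. 15⁻¹ ≡ 14 (mod 19), so λ ≡ 12.
  x = λ² - 11 - 7 = 144 - 18 ≡ 12; y = λ·(11 - 12) - 0 ≡ 7. → (12, 7)
5Q: (12, 7) + (7, 9). λ = (9 - 7)/(7 - 12) ≡ 2/14 mod 19. 14⁻¹ ≡ 15 (mod 19) since 14·15 = 210 ≡ 1, so λ ≡ 11.
  x = λ² - 12 - 7 = 121 - 19 ≡ 7; y = λ·(12 - 7) - 7 ≡ 10. → (7, 10)
6Q: (7, 10) + (7, 9): same x and y₁ ≡ -y₂, so the sum is the point at infinity.
7Q: the point at infinity + (7, 9) = (7, 9) (identity).
8Q: tangent at (7, 9): λ = (3·7² + 13)/(2·9) ≡ 8/18. 18⁻¹ ≡ 18 (mod 19), so λ ≡ 8·18 ≡ 11.
  x = λ² - 7 - 7 = 121 - 14 ≡ 12; y = λ·(7 - 12) - 9 ≡ 12. → (12, 12)
9Q: (12, 12) + (7, 9). λ = (9 - 12)/(7 - 12) ≡ 16/14 mod 19. 14⁻¹ ≡ 15 (mod 19) since 14·15 = 210 ≡ 1, so λ ≡ 12.
  x = λ² - 12 - 7 = 144 - 19 ≡ 11; y = λ·(12 - 11) - 12 ≡ 0. → (11, 0)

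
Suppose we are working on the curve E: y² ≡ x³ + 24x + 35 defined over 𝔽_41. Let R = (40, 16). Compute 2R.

tangent at (40, 16): λ = (3·40² + 24)/(2·16) ≡ 27/32. 32⁻¹ ≡ 9 (mod 41) since 32·9 = 288 ≡ 1, so λ ≡ 27·9 ≡ 38.
  x = λ² - 40 - 40 = 1444 - 80 ≡ 11; y = λ·(40 - 11) - 16 ≡ 20. → (11, 20)

(11, 20)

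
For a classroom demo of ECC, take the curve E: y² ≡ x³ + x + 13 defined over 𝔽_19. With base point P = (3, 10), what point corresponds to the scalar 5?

(10, 15)

Double-and-add on 5 = (101)₂. Start with P = (3, 10) for the leading 1-bit.
double: tangent at (3, 10): λ = (3·3² + 1)/(2·10) ≡ 9/1. 1⁻¹ ≡ 1 (mod 19) since 1·1 = 1 ≡ 1, so λ ≡ 9·1 ≡ 9.
  x = λ² - 3 - 3 = 81 - 6 ≡ 18; y = λ·(3 - 18) - 10 ≡ 7. → (18, 7)
double: tangent at (18, 7): λ = (3·18² + 1)/(2·7) ≡ 4/14. 14⁻¹ ≡ 15 (mod 19), so λ ≡ 4·15 ≡ 3.
  x = λ² - 18 - 18 = 9 - 36 ≡ 11; y = λ·(18 - 11) - 7 ≡ 14. → (11, 14)
add P: (11, 14) + (3, 10). λ = (10 - 14)/(3 - 11) ≡ 15/11 mod 19. 11⁻¹ ≡ 7 (mod 19), so λ ≡ 10.
  x = λ² - 11 - 3 = 100 - 14 ≡ 10; y = λ·(11 - 10) - 14 ≡ 15. → (10, 15)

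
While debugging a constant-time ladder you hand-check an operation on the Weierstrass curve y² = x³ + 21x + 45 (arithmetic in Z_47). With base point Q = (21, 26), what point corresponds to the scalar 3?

Repeated addition: build up to 3Q.
2Q: tangent at (21, 26): λ = (3·21² + 21)/(2·26) ≡ 28/5. 5⁻¹ ≡ 19 (mod 47), so λ ≡ 28·19 ≡ 15.
  x = λ² - 21 - 21 = 225 - 42 ≡ 42; y = λ·(21 - 42) - 26 ≡ 35. → (42, 35)
3Q: (42, 35) + (21, 26). λ = (26 - 35)/(21 - 42) ≡ 38/26 mod 47. 26⁻¹ ≡ 38 (mod 47), so λ ≡ 34.
  x = λ² - 42 - 21 = 1156 - 63 ≡ 12; y = λ·(42 - 12) - 35 ≡ 45. → (12, 45)

(12, 45)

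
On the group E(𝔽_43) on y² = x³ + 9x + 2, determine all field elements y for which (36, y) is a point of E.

none

x³ + 9x + 2 = 46982 ≡ 26 (mod 43).
26 is a non-residue mod 43; no y exists.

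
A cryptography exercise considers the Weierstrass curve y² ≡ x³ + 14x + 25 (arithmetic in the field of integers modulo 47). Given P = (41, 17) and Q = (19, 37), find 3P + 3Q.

First 3P:
Repeated addition: build up to 3P.
2P: tangent at (41, 17): λ = (3·41² + 14)/(2·17) ≡ 28/34. 34⁻¹ ≡ 18 (mod 47), so λ ≡ 28·18 ≡ 34.
  x = λ² - 41 - 41 = 1156 - 82 ≡ 40; y = λ·(41 - 40) - 17 ≡ 17. → (40, 17)
3P: (40, 17) + (41, 17). λ = (17 - 17)/(41 - 40) ≡ 0/1 mod 47. 1⁻¹ ≡ 1 (mod 47) since 1·1 = 1 ≡ 1, so λ ≡ 0.
  x = λ² - 40 - 41 = 0 - 81 ≡ 13; y = λ·(40 - 13) - 17 ≡ 30. → (13, 30)
3P = (13, 30).
Next 3Q:
Repeated addition: build up to 3Q.
2Q: tangent at (19, 37): λ = (3·19² + 14)/(2·37) ≡ 16/27. 27⁻¹ ≡ 7 (mod 47), so λ ≡ 16·7 ≡ 18.
  x = λ² - 19 - 19 = 324 - 38 ≡ 4; y = λ·(19 - 4) - 37 ≡ 45. → (4, 45)
3Q: (4, 45) + (19, 37). λ = (37 - 45)/(19 - 4) ≡ 39/15 mod 47. 15⁻¹ ≡ 22 (mod 47) since 15·22 = 330 ≡ 1, so λ ≡ 12.
  x = λ² - 4 - 19 = 144 - 23 ≡ 27; y = λ·(4 - 27) - 45 ≡ 8. → (27, 8)
3Q = (27, 8).
Finally 3P + 3Q:
(13, 30) + (27, 8). λ = (8 - 30)/(27 - 13) ≡ 25/14 mod 47. 14⁻¹ ≡ 37 (mod 47), so λ ≡ 32.
  x = λ² - 13 - 27 = 1024 - 40 ≡ 44; y = λ·(13 - 44) - 30 ≡ 12. → (44, 12)

(44, 12)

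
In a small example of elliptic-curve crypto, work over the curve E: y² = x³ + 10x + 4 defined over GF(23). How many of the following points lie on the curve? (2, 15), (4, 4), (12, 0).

1

(2, 15): 15² ≡ 18, rhs ≡ 9 → off.
(4, 4): 4² ≡ 16, rhs ≡ 16 → on.
(12, 0): 0² ≡ 0, rhs ≡ 12 → off.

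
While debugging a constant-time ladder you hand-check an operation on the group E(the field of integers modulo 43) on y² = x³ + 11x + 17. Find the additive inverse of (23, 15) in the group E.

-(23, 15) = (23, -15 mod 43) = (23, 28).

(23, 28)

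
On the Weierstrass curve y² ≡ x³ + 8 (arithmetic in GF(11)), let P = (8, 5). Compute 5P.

Repeated addition: build up to 5P.
2P: tangent at (8, 5): λ = (3·8² + 0)/(2·5) ≡ 5/10. 10⁻¹ ≡ 10 (mod 11), so λ ≡ 5·10 ≡ 6.
  x = λ² - 8 - 8 = 36 - 16 ≡ 9; y = λ·(8 - 9) - 5 ≡ 0. → (9, 0)
3P: (9, 0) + (8, 5). λ = (5 - 0)/(8 - 9) ≡ 5/10 mod 11. 10⁻¹ ≡ 10 (mod 11), so λ ≡ 6.
  x = λ² - 9 - 8 = 36 - 17 ≡ 8; y = λ·(9 - 8) - 0 ≡ 6. → (8, 6)
4P: (8, 6) + (8, 5): same x and y₁ ≡ -y₂, so the sum is O.
5P: O + (8, 5) = (8, 5) (identity).

(8, 5)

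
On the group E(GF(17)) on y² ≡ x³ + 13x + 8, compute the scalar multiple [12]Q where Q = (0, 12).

Double-and-add on 12 = (1100)₂. Start with Q = (0, 12) for the leading 1-bit.
double: tangent at (0, 12): λ = (3·0² + 13)/(2·12) ≡ 13/7. 7⁻¹ ≡ 5 (mod 17), so λ ≡ 13·5 ≡ 14.
  x = λ² - 0 - 0 = 196 - 0 ≡ 9; y = λ·(0 - 9) - 12 ≡ 15. → (9, 15)
add Q: (9, 15) + (0, 12). λ = (12 - 15)/(0 - 9) ≡ 14/8 mod 17. 8⁻¹ ≡ 15 (mod 17), so λ ≡ 6.
  x = λ² - 9 - 0 = 36 - 9 ≡ 10; y = λ·(9 - 10) - 15 ≡ 13. → (10, 13)
double: tangent at (10, 13): λ = (3·10² + 13)/(2·13) ≡ 7/9. 9⁻¹ ≡ 2 (mod 17), so λ ≡ 7·2 ≡ 14.
  x = λ² - 10 - 10 = 196 - 20 ≡ 6; y = λ·(10 - 6) - 13 ≡ 9. → (6, 9)
double: tangent at (6, 9): λ = (3·6² + 13)/(2·9) ≡ 2/1. 1⁻¹ ≡ 1 (mod 17) since 1·1 = 1 ≡ 1, so λ ≡ 2·1 ≡ 2.
  x = λ² - 6 - 6 = 4 - 12 ≡ 9; y = λ·(6 - 9) - 9 ≡ 2. → (9, 2)

(9, 2)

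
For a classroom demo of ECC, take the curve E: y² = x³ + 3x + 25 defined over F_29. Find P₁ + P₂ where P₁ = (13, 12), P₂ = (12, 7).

(13, 12) + (12, 7). λ = (7 - 12)/(12 - 13) ≡ 24/28 mod 29. 28⁻¹ ≡ 28 (mod 29) since 28·28 = 784 ≡ 1, so λ ≡ 5.
  x = λ² - 13 - 12 = 25 - 25 ≡ 0; y = λ·(13 - 0) - 12 ≡ 24. → (0, 24)

(0, 24)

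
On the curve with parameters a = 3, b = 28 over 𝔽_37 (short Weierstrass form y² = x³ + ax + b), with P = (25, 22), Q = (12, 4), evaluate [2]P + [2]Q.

First 2P:
Repeated addition: build up to 2P.
2P: tangent at (25, 22): λ = (3·25² + 3)/(2·22) ≡ 28/7. 7⁻¹ ≡ 16 (mod 37), so λ ≡ 28·16 ≡ 4.
  x = λ² - 25 - 25 = 16 - 50 ≡ 3; y = λ·(25 - 3) - 22 ≡ 29. → (3, 29)
2P = (3, 29).
Next 2Q:
Repeated addition: build up to 2Q.
2Q: tangent at (12, 4): λ = (3·12² + 3)/(2·4) ≡ 28/8. 8⁻¹ ≡ 14 (mod 37) since 8·14 = 112 ≡ 1, so λ ≡ 28·14 ≡ 22.
  x = λ² - 12 - 12 = 484 - 24 ≡ 16; y = λ·(12 - 16) - 4 ≡ 19. → (16, 19)
2Q = (16, 19).
Finally 2P + 2Q:
(3, 29) + (16, 19). λ = (19 - 29)/(16 - 3) ≡ 27/13 mod 37. 13⁻¹ ≡ 20 (mod 37), so λ ≡ 22.
  x = λ² - 3 - 16 = 484 - 19 ≡ 21; y = λ·(3 - 21) - 29 ≡ 19. → (21, 19)

(21, 19)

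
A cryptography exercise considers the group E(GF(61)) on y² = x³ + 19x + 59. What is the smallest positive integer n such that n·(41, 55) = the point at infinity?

6

2P: tangent at (41, 55): λ = (3·41² + 19)/(2·55) ≡ 60/49. 49⁻¹ ≡ 5 (mod 61) since 49·5 = 245 ≡ 1, so λ ≡ 60·5 ≡ 56.
  x = λ² - 41 - 41 = 3136 - 82 ≡ 4; y = λ·(41 - 4) - 55 ≡ 4. → (4, 4)
3P: (4, 4) + (41, 55). λ = (55 - 4)/(41 - 4) ≡ 51/37 mod 61. 37⁻¹ ≡ 33 (mod 61) since 37·33 = 1221 ≡ 1, so λ ≡ 36.
  x = λ² - 4 - 41 = 1296 - 45 ≡ 31; y = λ·(4 - 31) - 4 ≡ 0. → (31, 0)
4P: (31, 0) + (41, 55). λ = (55 - 0)/(41 - 31) ≡ 55/10 mod 61. 10⁻¹ ≡ 55 (mod 61) since 10·55 = 550 ≡ 1, so λ ≡ 36.
  x = λ² - 31 - 41 = 1296 - 72 ≡ 4; y = λ·(31 - 4) - 0 ≡ 57. → (4, 57)
5P: (4, 57) + (41, 55). λ = (55 - 57)/(41 - 4) ≡ 59/37 mod 61. 37⁻¹ ≡ 33 (mod 61), so λ ≡ 56.
  x = λ² - 4 - 41 = 3136 - 45 ≡ 41; y = λ·(4 - 41) - 57 ≡ 6. → (41, 6)
6P: (41, 6) + (41, 55): same x and y₁ ≡ -y₂, so the sum is the point at infinity.
6P = the point at infinity, so the order is 6.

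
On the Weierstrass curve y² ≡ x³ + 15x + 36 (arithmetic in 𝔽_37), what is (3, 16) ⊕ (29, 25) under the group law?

(2, 0)

(3, 16) + (29, 25). λ = (25 - 16)/(29 - 3) ≡ 9/26 mod 37. 26⁻¹ ≡ 10 (mod 37) since 26·10 = 260 ≡ 1, so λ ≡ 16.
  x = λ² - 3 - 29 = 256 - 32 ≡ 2; y = λ·(3 - 2) - 16 ≡ 0. → (2, 0)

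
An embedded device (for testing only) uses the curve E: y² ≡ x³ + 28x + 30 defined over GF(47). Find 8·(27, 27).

(19, 29)

Write Q = (27, 27).
Repeated addition: build up to 8Q.
2Q: tangent at (27, 27): λ = (3·27² + 28)/(2·27) ≡ 6/7. 7⁻¹ ≡ 27 (mod 47), so λ ≡ 6·27 ≡ 21.
  x = λ² - 27 - 27 = 441 - 54 ≡ 11; y = λ·(27 - 11) - 27 ≡ 27. → (11, 27)
3Q: (11, 27) + (27, 27). λ = (27 - 27)/(27 - 11) ≡ 0/16 mod 47. 16⁻¹ ≡ 3 (mod 47) since 16·3 = 48 ≡ 1, so λ ≡ 0.
  x = λ² - 11 - 27 = 0 - 38 ≡ 9; y = λ·(11 - 9) - 27 ≡ 20. → (9, 20)
4Q: (9, 20) + (27, 27). λ = (27 - 20)/(27 - 9) ≡ 7/18 mod 47. 18⁻¹ ≡ 34 (mod 47), so λ ≡ 3.
  x = λ² - 9 - 27 = 9 - 36 ≡ 20; y = λ·(9 - 20) - 20 ≡ 41. → (20, 41)
5Q: (20, 41) + (27, 27). λ = (27 - 41)/(27 - 20) ≡ 33/7 mod 47. 7⁻¹ ≡ 27 (mod 47), so λ ≡ 45.
  x = λ² - 20 - 27 = 2025 - 47 ≡ 4; y = λ·(20 - 4) - 41 ≡ 21. → (4, 21)
6Q: (4, 21) + (27, 27). λ = (27 - 21)/(27 - 4) ≡ 6/23 mod 47. 23⁻¹ ≡ 45 (mod 47), so λ ≡ 35.
  x = λ² - 4 - 27 = 1225 - 31 ≡ 19; y = λ·(4 - 19) - 21 ≡ 18. → (19, 18)
7Q: (19, 18) + (27, 27). λ = (27 - 18)/(27 - 19) ≡ 9/8 mod 47. 8⁻¹ ≡ 6 (mod 47) since 8·6 = 48 ≡ 1, so λ ≡ 7.
  x = λ² - 19 - 27 = 49 - 46 ≡ 3; y = λ·(19 - 3) - 18 ≡ 0. → (3, 0)
8Q: (3, 0) + (27, 27). λ = (27 - 0)/(27 - 3) ≡ 27/24 mod 47. 24⁻¹ ≡ 2 (mod 47), so λ ≡ 7.
  x = λ² - 3 - 27 = 49 - 30 ≡ 19; y = λ·(3 - 19) - 0 ≡ 29. → (19, 29)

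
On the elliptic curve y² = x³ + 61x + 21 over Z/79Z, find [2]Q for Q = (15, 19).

(2, 54)

tangent at (15, 19): λ = (3·15² + 61)/(2·19) ≡ 25/38. 38⁻¹ ≡ 52 (mod 79), so λ ≡ 25·52 ≡ 36.
  x = λ² - 15 - 15 = 1296 - 30 ≡ 2; y = λ·(15 - 2) - 19 ≡ 54. → (2, 54)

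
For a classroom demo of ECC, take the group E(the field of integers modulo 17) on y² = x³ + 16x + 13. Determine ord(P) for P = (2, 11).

9

2P: tangent at (2, 11): λ = (3·2² + 16)/(2·11) ≡ 11/5. 5⁻¹ ≡ 7 (mod 17), so λ ≡ 11·7 ≡ 9.
  x = λ² - 2 - 2 = 81 - 4 ≡ 9; y = λ·(2 - 9) - 11 ≡ 11. → (9, 11)
3P: (9, 11) + (2, 11). λ = (11 - 11)/(2 - 9) ≡ 0/10 mod 17. 10⁻¹ ≡ 12 (mod 17) since 10·12 = 120 ≡ 1, so λ ≡ 0.
  x = λ² - 9 - 2 = 0 - 11 ≡ 6; y = λ·(9 - 6) - 11 ≡ 6. → (6, 6)
4P: (6, 6) + (2, 11). λ = (11 - 6)/(2 - 6) ≡ 5/13 mod 17. 13⁻¹ ≡ 4 (mod 17) since 13·4 = 52 ≡ 1, so λ ≡ 3.
  x = λ² - 6 - 2 = 9 - 8 ≡ 1; y = λ·(6 - 1) - 6 ≡ 9. → (1, 9)
5P: (1, 9) + (2, 11). λ = (11 - 9)/(2 - 1) ≡ 2/1 mod 17. 1⁻¹ ≡ 1 (mod 17), so λ ≡ 2.
  x = λ² - 1 - 2 = 4 - 3 ≡ 1; y = λ·(1 - 1) - 9 ≡ 8. → (1, 8)
6P: (1, 8) + (2, 11). λ = (11 - 8)/(2 - 1) ≡ 3/1 mod 17. 1⁻¹ ≡ 1 (mod 17), so λ ≡ 3.
  x = λ² - 1 - 2 = 9 - 3 ≡ 6; y = λ·(1 - 6) - 8 ≡ 11. → (6, 11)
7P: (6, 11) + (2, 11). λ = (11 - 11)/(2 - 6) ≡ 0/13 mod 17. 13⁻¹ ≡ 4 (mod 17) since 13·4 = 52 ≡ 1, so λ ≡ 0.
  x = λ² - 6 - 2 = 0 - 8 ≡ 9; y = λ·(6 - 9) - 11 ≡ 6. → (9, 6)
8P: (9, 6) + (2, 11). λ = (11 - 6)/(2 - 9) ≡ 5/10 mod 17. 10⁻¹ ≡ 12 (mod 17), so λ ≡ 9.
  x = λ² - 9 - 2 = 81 - 11 ≡ 2; y = λ·(9 - 2) - 6 ≡ 6. → (2, 6)
9P: (2, 6) + (2, 11): same x and y₁ ≡ -y₂, so the sum is O.
9P = O, so the order is 9.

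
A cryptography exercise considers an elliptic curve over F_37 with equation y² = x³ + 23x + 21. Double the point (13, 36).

tangent at (13, 36): λ = (3·13² + 23)/(2·36) ≡ 12/35. 35⁻¹ ≡ 18 (mod 37) since 35·18 = 630 ≡ 1, so λ ≡ 12·18 ≡ 31.
  x = λ² - 13 - 13 = 961 - 26 ≡ 10; y = λ·(13 - 10) - 36 ≡ 20. → (10, 20)

(10, 20)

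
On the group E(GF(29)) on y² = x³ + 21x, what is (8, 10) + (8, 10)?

tangent at (8, 10): λ = (3·8² + 21)/(2·10) ≡ 10/20. 20⁻¹ ≡ 16 (mod 29) since 20·16 = 320 ≡ 1, so λ ≡ 10·16 ≡ 15.
  x = λ² - 8 - 8 = 225 - 16 ≡ 6; y = λ·(8 - 6) - 10 ≡ 20. → (6, 20)

(6, 20)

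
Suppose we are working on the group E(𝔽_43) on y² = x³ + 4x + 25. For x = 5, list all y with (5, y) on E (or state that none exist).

16, 27

x³ + 4x + 25 = 170 ≡ 41 (mod 43).
Square roots of 41 mod 43: 16 and 27 (since 16² = 256 ≡ 41).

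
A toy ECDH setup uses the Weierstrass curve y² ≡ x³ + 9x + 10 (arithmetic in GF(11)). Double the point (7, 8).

tangent at (7, 8): λ = (3·7² + 9)/(2·8) ≡ 2/5. 5⁻¹ ≡ 9 (mod 11), so λ ≡ 2·9 ≡ 7.
  x = λ² - 7 - 7 = 49 - 14 ≡ 2; y = λ·(7 - 2) - 8 ≡ 5. → (2, 5)

(2, 5)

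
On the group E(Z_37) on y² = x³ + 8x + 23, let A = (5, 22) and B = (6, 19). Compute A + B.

(35, 31)

(5, 22) + (6, 19). λ = (19 - 22)/(6 - 5) ≡ 34/1 mod 37. 1⁻¹ ≡ 1 (mod 37) since 1·1 = 1 ≡ 1, so λ ≡ 34.
  x = λ² - 5 - 6 = 1156 - 11 ≡ 35; y = λ·(5 - 35) - 22 ≡ 31. → (35, 31)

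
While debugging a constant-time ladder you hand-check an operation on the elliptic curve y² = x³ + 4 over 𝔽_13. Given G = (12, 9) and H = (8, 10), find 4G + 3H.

First 4G:
Repeated addition: build up to 4G.
2G: tangent at (12, 9): λ = (3·12² + 0)/(2·9) ≡ 3/5. 5⁻¹ ≡ 8 (mod 13), so λ ≡ 3·8 ≡ 11.
  x = λ² - 12 - 12 = 121 - 24 ≡ 6; y = λ·(12 - 6) - 9 ≡ 5. → (6, 5)
3G: (6, 5) + (12, 9). λ = (9 - 5)/(12 - 6) ≡ 4/6 mod 13. 6⁻¹ ≡ 11 (mod 13) since 6·11 = 66 ≡ 1, so λ ≡ 5.
  x = λ² - 6 - 12 = 25 - 18 ≡ 7; y = λ·(6 - 7) - 5 ≡ 3. → (7, 3)
4G: (7, 3) + (12, 9). λ = (9 - 3)/(12 - 7) ≡ 6/5 mod 13. 5⁻¹ ≡ 8 (mod 13), so λ ≡ 9.
  x = λ² - 7 - 12 = 81 - 19 ≡ 10; y = λ·(7 - 10) - 3 ≡ 9. → (10, 9)
4G = (10, 9).
Next 3H:
Repeated addition: build up to 3H.
2H: tangent at (8, 10): λ = (3·8² + 0)/(2·10) ≡ 10/7. 7⁻¹ ≡ 2 (mod 13) since 7·2 = 14 ≡ 1, so λ ≡ 10·2 ≡ 7.
  x = λ² - 8 - 8 = 49 - 16 ≡ 7; y = λ·(8 - 7) - 10 ≡ 10. → (7, 10)
3H: (7, 10) + (8, 10). λ = (10 - 10)/(8 - 7) ≡ 0/1 mod 13. 1⁻¹ ≡ 1 (mod 13), so λ ≡ 0.
  x = λ² - 7 - 8 = 0 - 15 ≡ 11; y = λ·(7 - 11) - 10 ≡ 3. → (11, 3)
3H = (11, 3).
Finally 4G + 3H:
(10, 9) + (11, 3). λ = (3 - 9)/(11 - 10) ≡ 7/1 mod 13. 1⁻¹ ≡ 1 (mod 13) since 1·1 = 1 ≡ 1, so λ ≡ 7.
  x = λ² - 10 - 11 = 49 - 21 ≡ 2; y = λ·(10 - 2) - 9 ≡ 8. → (2, 8)

(2, 8)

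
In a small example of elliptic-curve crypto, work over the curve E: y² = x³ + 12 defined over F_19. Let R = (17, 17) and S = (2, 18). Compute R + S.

(6, 0)

(17, 17) + (2, 18). λ = (18 - 17)/(2 - 17) ≡ 1/4 mod 19. 4⁻¹ ≡ 5 (mod 19), so λ ≡ 5.
  x = λ² - 17 - 2 = 25 - 19 ≡ 6; y = λ·(17 - 6) - 17 ≡ 0. → (6, 0)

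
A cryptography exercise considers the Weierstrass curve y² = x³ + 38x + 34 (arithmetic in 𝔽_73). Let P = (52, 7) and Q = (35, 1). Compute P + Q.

(47, 42)

(52, 7) + (35, 1). λ = (1 - 7)/(35 - 52) ≡ 67/56 mod 73. 56⁻¹ ≡ 30 (mod 73), so λ ≡ 39.
  x = λ² - 52 - 35 = 1521 - 87 ≡ 47; y = λ·(52 - 47) - 7 ≡ 42. → (47, 42)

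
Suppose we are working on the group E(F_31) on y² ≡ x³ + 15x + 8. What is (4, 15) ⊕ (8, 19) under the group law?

(4, 15) + (8, 19). λ = (19 - 15)/(8 - 4) ≡ 4/4 mod 31. 4⁻¹ ≡ 8 (mod 31), so λ ≡ 1.
  x = λ² - 4 - 8 = 1 - 12 ≡ 20; y = λ·(4 - 20) - 15 ≡ 0. → (20, 0)

(20, 0)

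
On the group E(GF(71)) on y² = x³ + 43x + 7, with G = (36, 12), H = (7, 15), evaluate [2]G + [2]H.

(68, 8)

First 2G:
Repeated addition: build up to 2G.
2G: tangent at (36, 12): λ = (3·36² + 43)/(2·12) ≡ 26/24. 24⁻¹ ≡ 3 (mod 71), so λ ≡ 26·3 ≡ 7.
  x = λ² - 36 - 36 = 49 - 72 ≡ 48; y = λ·(36 - 48) - 12 ≡ 46. → (48, 46)
2G = (48, 46).
Next 2H:
Repeated addition: build up to 2H.
2H: tangent at (7, 15): λ = (3·7² + 43)/(2·15) ≡ 48/30. 30⁻¹ ≡ 45 (mod 71), so λ ≡ 48·45 ≡ 30.
  x = λ² - 7 - 7 = 900 - 14 ≡ 34; y = λ·(7 - 34) - 15 ≡ 27. → (34, 27)
2H = (34, 27).
Finally 2G + 2H:
(48, 46) + (34, 27). λ = (27 - 46)/(34 - 48) ≡ 52/57 mod 71. 57⁻¹ ≡ 5 (mod 71) since 57·5 = 285 ≡ 1, so λ ≡ 47.
  x = λ² - 48 - 34 = 2209 - 82 ≡ 68; y = λ·(48 - 68) - 46 ≡ 8. → (68, 8)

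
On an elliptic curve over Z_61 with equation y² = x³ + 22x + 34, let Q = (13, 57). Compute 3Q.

Repeated addition: build up to 3Q.
2Q: tangent at (13, 57): λ = (3·13² + 22)/(2·57) ≡ 41/53. 53⁻¹ ≡ 38 (mod 61), so λ ≡ 41·38 ≡ 33.
  x = λ² - 13 - 13 = 1089 - 26 ≡ 26; y = λ·(13 - 26) - 57 ≡ 2. → (26, 2)
3Q: (26, 2) + (13, 57). λ = (57 - 2)/(13 - 26) ≡ 55/48 mod 61. 48⁻¹ ≡ 14 (mod 61), so λ ≡ 38.
  x = λ² - 26 - 13 = 1444 - 39 ≡ 2; y = λ·(26 - 2) - 2 ≡ 56. → (2, 56)

(2, 56)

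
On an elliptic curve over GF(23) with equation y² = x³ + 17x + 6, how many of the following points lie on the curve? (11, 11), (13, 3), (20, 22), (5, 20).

3

(11, 11): 11² ≡ 6, rhs ≡ 6 → on.
(13, 3): 3² ≡ 9, rhs ≡ 9 → on.
(20, 22): 22² ≡ 1, rhs ≡ 20 → off.
(5, 20): 20² ≡ 9, rhs ≡ 9 → on.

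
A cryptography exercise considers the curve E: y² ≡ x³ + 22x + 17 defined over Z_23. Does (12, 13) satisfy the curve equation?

yes

y² = 13² ≡ 8; x³ + 22x + 17 = 2009 ≡ 8 (mod 23). 8 = 8.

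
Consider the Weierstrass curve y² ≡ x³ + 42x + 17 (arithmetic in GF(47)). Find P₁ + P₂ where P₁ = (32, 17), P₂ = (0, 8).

(21, 14)

(32, 17) + (0, 8). λ = (8 - 17)/(0 - 32) ≡ 38/15 mod 47. 15⁻¹ ≡ 22 (mod 47), so λ ≡ 37.
  x = λ² - 32 - 0 = 1369 - 32 ≡ 21; y = λ·(32 - 21) - 17 ≡ 14. → (21, 14)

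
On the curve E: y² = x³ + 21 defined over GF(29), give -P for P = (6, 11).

(6, 18)

-(6, 11) = (6, -11 mod 29) = (6, 18).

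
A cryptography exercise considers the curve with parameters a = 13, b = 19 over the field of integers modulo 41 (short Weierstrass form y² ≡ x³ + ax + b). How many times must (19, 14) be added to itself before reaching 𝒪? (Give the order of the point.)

2P: tangent at (19, 14): λ = (3·19² + 13)/(2·14) ≡ 30/28. 28⁻¹ ≡ 22 (mod 41), so λ ≡ 30·22 ≡ 4.
  x = λ² - 19 - 19 = 16 - 38 ≡ 19; y = λ·(19 - 19) - 14 ≡ 27. → (19, 27)
3P: (19, 27) + (19, 14): same x and y₁ ≡ -y₂, so the sum is 𝒪.
3P = 𝒪, so the order is 3.

3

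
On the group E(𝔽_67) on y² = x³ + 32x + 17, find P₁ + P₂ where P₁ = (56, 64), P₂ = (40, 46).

(56, 64) + (40, 46). λ = (46 - 64)/(40 - 56) ≡ 49/51 mod 67. 51⁻¹ ≡ 46 (mod 67), so λ ≡ 43.
  x = λ² - 56 - 40 = 1849 - 96 ≡ 11; y = λ·(56 - 11) - 64 ≡ 62. → (11, 62)

(11, 62)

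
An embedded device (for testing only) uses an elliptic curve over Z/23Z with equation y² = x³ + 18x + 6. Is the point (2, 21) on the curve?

yes

y² = 21² ≡ 4; x³ + 18x + 6 = 50 ≡ 4 (mod 23). 4 = 4.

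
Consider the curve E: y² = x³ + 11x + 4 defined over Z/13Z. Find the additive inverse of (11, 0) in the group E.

(11, 0)

-(11, 0) = (11, -0 mod 13) = (11, 0).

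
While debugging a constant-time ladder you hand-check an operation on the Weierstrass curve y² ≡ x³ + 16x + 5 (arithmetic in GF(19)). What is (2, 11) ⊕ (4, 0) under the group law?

(2, 11) + (4, 0). λ = (0 - 11)/(4 - 2) ≡ 8/2 mod 19. 2⁻¹ ≡ 10 (mod 19), so λ ≡ 4.
  x = λ² - 2 - 4 = 16 - 6 ≡ 10; y = λ·(2 - 10) - 11 ≡ 14. → (10, 14)

(10, 14)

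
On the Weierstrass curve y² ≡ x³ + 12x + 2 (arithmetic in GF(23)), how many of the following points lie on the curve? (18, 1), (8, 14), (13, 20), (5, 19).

3

(18, 1): 1² ≡ 1, rhs ≡ 1 → on.
(8, 14): 14² ≡ 12, rhs ≡ 12 → on.
(13, 20): 20² ≡ 9, rhs ≡ 9 → on.
(5, 19): 19² ≡ 16, rhs ≡ 3 → off.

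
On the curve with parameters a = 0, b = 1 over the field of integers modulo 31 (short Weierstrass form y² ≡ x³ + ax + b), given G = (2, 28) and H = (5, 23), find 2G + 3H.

First 2G:
Repeated addition: build up to 2G.
2G: tangent at (2, 28): λ = (3·2² + 0)/(2·28) ≡ 12/25. 25⁻¹ ≡ 5 (mod 31) since 25·5 = 125 ≡ 1, so λ ≡ 12·5 ≡ 29.
  x = λ² - 2 - 2 = 841 - 4 ≡ 0; y = λ·(2 - 0) - 28 ≡ 30. → (0, 30)
2G = (0, 30).
Next 3H:
Repeated addition: build up to 3H.
2H: tangent at (5, 23): λ = (3·5² + 0)/(2·23) ≡ 13/15. 15⁻¹ ≡ 29 (mod 31), so λ ≡ 13·29 ≡ 5.
  x = λ² - 5 - 5 = 25 - 10 ≡ 15; y = λ·(5 - 15) - 23 ≡ 20. → (15, 20)
3H: (15, 20) + (5, 23). λ = (23 - 20)/(5 - 15) ≡ 3/21 mod 31. 21⁻¹ ≡ 3 (mod 31), so λ ≡ 9.
  x = λ² - 15 - 5 = 81 - 20 ≡ 30; y = λ·(15 - 30) - 20 ≡ 0. → (30, 0)
3H = (30, 0).
Finally 2G + 3H:
(0, 30) + (30, 0). λ = (0 - 30)/(30 - 0) ≡ 1/30 mod 31. 30⁻¹ ≡ 30 (mod 31), so λ ≡ 30.
  x = λ² - 0 - 30 = 900 - 30 ≡ 2; y = λ·(0 - 2) - 30 ≡ 3. → (2, 3)

(2, 3)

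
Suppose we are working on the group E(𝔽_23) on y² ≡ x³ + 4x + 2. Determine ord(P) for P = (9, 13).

3

2P: tangent at (9, 13): λ = (3·9² + 4)/(2·13) ≡ 17/3. 3⁻¹ ≡ 8 (mod 23), so λ ≡ 17·8 ≡ 21.
  x = λ² - 9 - 9 = 441 - 18 ≡ 9; y = λ·(9 - 9) - 13 ≡ 10. → (9, 10)
3P: (9, 10) + (9, 13): same x and y₁ ≡ -y₂, so the sum is O.
3P = O, so the order is 3.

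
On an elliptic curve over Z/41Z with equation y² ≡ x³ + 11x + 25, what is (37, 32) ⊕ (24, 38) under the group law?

(20, 39)

(37, 32) + (24, 38). λ = (38 - 32)/(24 - 37) ≡ 6/28 mod 41. 28⁻¹ ≡ 22 (mod 41) since 28·22 = 616 ≡ 1, so λ ≡ 9.
  x = λ² - 37 - 24 = 81 - 61 ≡ 20; y = λ·(37 - 20) - 32 ≡ 39. → (20, 39)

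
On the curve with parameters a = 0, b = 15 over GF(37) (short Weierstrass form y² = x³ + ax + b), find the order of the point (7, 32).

2P: tangent at (7, 32): λ = (3·7² + 0)/(2·32) ≡ 36/27. 27⁻¹ ≡ 11 (mod 37) since 27·11 = 297 ≡ 1, so λ ≡ 36·11 ≡ 26.
  x = λ² - 7 - 7 = 676 - 14 ≡ 33; y = λ·(7 - 33) - 32 ≡ 32. → (33, 32)
3P: (33, 32) + (7, 32). λ = (32 - 32)/(7 - 33) ≡ 0/11 mod 37. 11⁻¹ ≡ 27 (mod 37) since 11·27 = 297 ≡ 1, so λ ≡ 0.
  x = λ² - 33 - 7 = 0 - 40 ≡ 34; y = λ·(33 - 34) - 32 ≡ 5. → (34, 5)
4P: (34, 5) + (7, 32). λ = (32 - 5)/(7 - 34) ≡ 27/10 mod 37. 10⁻¹ ≡ 26 (mod 37), so λ ≡ 36.
  x = λ² - 34 - 7 = 1296 - 41 ≡ 34; y = λ·(34 - 34) - 5 ≡ 32. → (34, 32)
5P: (34, 32) + (7, 32). λ = (32 - 32)/(7 - 34) ≡ 0/10 mod 37. 10⁻¹ ≡ 26 (mod 37) since 10·26 = 260 ≡ 1, so λ ≡ 0.
  x = λ² - 34 - 7 = 0 - 41 ≡ 33; y = λ·(34 - 33) - 32 ≡ 5. → (33, 5)
6P: (33, 5) + (7, 32). λ = (32 - 5)/(7 - 33) ≡ 27/11 mod 37. 11⁻¹ ≡ 27 (mod 37) since 11·27 = 297 ≡ 1, so λ ≡ 26.
  x = λ² - 33 - 7 = 676 - 40 ≡ 7; y = λ·(33 - 7) - 5 ≡ 5. → (7, 5)
7P: (7, 5) + (7, 32): same x and y₁ ≡ -y₂, so the sum is ∞.
7P = ∞, so the order is 7.

7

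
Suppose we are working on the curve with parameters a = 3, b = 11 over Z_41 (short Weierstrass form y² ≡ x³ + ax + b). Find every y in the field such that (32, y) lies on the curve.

x³ + 3x + 11 = 32875 ≡ 34 (mod 41).
34 is a non-residue mod 41; no y exists.

none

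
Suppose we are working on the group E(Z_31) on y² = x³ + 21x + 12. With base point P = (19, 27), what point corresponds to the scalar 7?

Repeated addition: build up to 7P.
2P: tangent at (19, 27): λ = (3·19² + 21)/(2·27) ≡ 19/23. 23⁻¹ ≡ 27 (mod 31), so λ ≡ 19·27 ≡ 17.
  x = λ² - 19 - 19 = 289 - 38 ≡ 3; y = λ·(19 - 3) - 27 ≡ 28. → (3, 28)
3P: (3, 28) + (19, 27). λ = (27 - 28)/(19 - 3) ≡ 30/16 mod 31. 16⁻¹ ≡ 2 (mod 31), so λ ≡ 29.
  x = λ² - 3 - 19 = 841 - 22 ≡ 13; y = λ·(3 - 13) - 28 ≡ 23. → (13, 23)
4P: (13, 23) + (19, 27). λ = (27 - 23)/(19 - 13) ≡ 4/6 mod 31. 6⁻¹ ≡ 26 (mod 31), so λ ≡ 11.
  x = λ² - 13 - 19 = 121 - 32 ≡ 27; y = λ·(13 - 27) - 23 ≡ 9. → (27, 9)
5P: (27, 9) + (19, 27). λ = (27 - 9)/(19 - 27) ≡ 18/23 mod 31. 23⁻¹ ≡ 27 (mod 31), so λ ≡ 21.
  x = λ² - 27 - 19 = 441 - 46 ≡ 23; y = λ·(27 - 23) - 9 ≡ 13. → (23, 13)
6P: (23, 13) + (19, 27). λ = (27 - 13)/(19 - 23) ≡ 14/27 mod 31. 27⁻¹ ≡ 23 (mod 31), so λ ≡ 12.
  x = λ² - 23 - 19 = 144 - 42 ≡ 9; y = λ·(23 - 9) - 13 ≡ 0. → (9, 0)
7P: (9, 0) + (19, 27). λ = (27 - 0)/(19 - 9) ≡ 27/10 mod 31. 10⁻¹ ≡ 28 (mod 31), so λ ≡ 12.
  x = λ² - 9 - 19 = 144 - 28 ≡ 23; y = λ·(9 - 23) - 0 ≡ 18. → (23, 18)

(23, 18)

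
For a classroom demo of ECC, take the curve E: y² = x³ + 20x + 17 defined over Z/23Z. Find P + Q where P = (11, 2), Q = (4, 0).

(11, 2) + (4, 0). λ = (0 - 2)/(4 - 11) ≡ 21/16 mod 23. 16⁻¹ ≡ 13 (mod 23), so λ ≡ 20.
  x = λ² - 11 - 4 = 400 - 15 ≡ 17; y = λ·(11 - 17) - 2 ≡ 16. → (17, 16)

(17, 16)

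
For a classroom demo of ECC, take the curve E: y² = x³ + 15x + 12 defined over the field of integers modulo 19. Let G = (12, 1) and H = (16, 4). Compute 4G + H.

First 4G:
Double-and-add on 4 = (100)₂. Start with G = (12, 1) for the leading 1-bit.
double: tangent at (12, 1): λ = (3·12² + 15)/(2·1) ≡ 10/2. 2⁻¹ ≡ 10 (mod 19), so λ ≡ 10·10 ≡ 5.
  x = λ² - 12 - 12 = 25 - 24 ≡ 1; y = λ·(12 - 1) - 1 ≡ 16. → (1, 16)
double: tangent at (1, 16): λ = (3·1² + 15)/(2·16) ≡ 18/13. 13⁻¹ ≡ 3 (mod 19), so λ ≡ 18·3 ≡ 16.
  x = λ² - 1 - 1 = 256 - 2 ≡ 7; y = λ·(1 - 7) - 16 ≡ 2. → (7, 2)
4G = (7, 2).
Finally 4G + H:
(7, 2) + (16, 4). λ = (4 - 2)/(16 - 7) ≡ 2/9 mod 19. 9⁻¹ ≡ 17 (mod 19) since 9·17 = 153 ≡ 1, so λ ≡ 15.
  x = λ² - 7 - 16 = 225 - 23 ≡ 12; y = λ·(7 - 12) - 2 ≡ 18. → (12, 18)

(12, 18)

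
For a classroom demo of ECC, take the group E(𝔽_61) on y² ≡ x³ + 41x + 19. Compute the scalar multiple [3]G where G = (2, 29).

(26, 19)

Repeated addition: build up to 3G.
2G: tangent at (2, 29): λ = (3·2² + 41)/(2·29) ≡ 53/58. 58⁻¹ ≡ 20 (mod 61), so λ ≡ 53·20 ≡ 23.
  x = λ² - 2 - 2 = 529 - 4 ≡ 37; y = λ·(2 - 37) - 29 ≡ 20. → (37, 20)
3G: (37, 20) + (2, 29). λ = (29 - 20)/(2 - 37) ≡ 9/26 mod 61. 26⁻¹ ≡ 54 (mod 61) since 26·54 = 1404 ≡ 1, so λ ≡ 59.
  x = λ² - 37 - 2 = 3481 - 39 ≡ 26; y = λ·(37 - 26) - 20 ≡ 19. → (26, 19)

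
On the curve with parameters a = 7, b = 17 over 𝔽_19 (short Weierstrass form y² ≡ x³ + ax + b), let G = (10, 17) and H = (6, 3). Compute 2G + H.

First 2G:
Repeated addition: build up to 2G.
2G: tangent at (10, 17): λ = (3·10² + 7)/(2·17) ≡ 3/15. 15⁻¹ ≡ 14 (mod 19) since 15·14 = 210 ≡ 1, so λ ≡ 3·14 ≡ 4.
  x = λ² - 10 - 10 = 16 - 20 ≡ 15; y = λ·(10 - 15) - 17 ≡ 1. → (15, 1)
2G = (15, 1).
Finally 2G + H:
(15, 1) + (6, 3). λ = (3 - 1)/(6 - 15) ≡ 2/10 mod 19. 10⁻¹ ≡ 2 (mod 19) since 10·2 = 20 ≡ 1, so λ ≡ 4.
  x = λ² - 15 - 6 = 16 - 21 ≡ 14; y = λ·(15 - 14) - 1 ≡ 3. → (14, 3)

(14, 3)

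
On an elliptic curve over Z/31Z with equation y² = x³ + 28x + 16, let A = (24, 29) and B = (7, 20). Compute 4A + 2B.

First 4A:
Double-and-add on 4 = (100)₂. Start with A = (24, 29) for the leading 1-bit.
double: tangent at (24, 29): λ = (3·24² + 28)/(2·29) ≡ 20/27. 27⁻¹ ≡ 23 (mod 31), so λ ≡ 20·23 ≡ 26.
  x = λ² - 24 - 24 = 676 - 48 ≡ 8; y = λ·(24 - 8) - 29 ≡ 15. → (8, 15)
double: tangent at (8, 15): λ = (3·8² + 28)/(2·15) ≡ 3/30. 30⁻¹ ≡ 30 (mod 31), so λ ≡ 3·30 ≡ 28.
  x = λ² - 8 - 8 = 784 - 16 ≡ 24; y = λ·(8 - 24) - 15 ≡ 2. → (24, 2)
4A = (24, 2).
Next 2B:
Repeated addition: build up to 2B.
2B: tangent at (7, 20): λ = (3·7² + 28)/(2·20) ≡ 20/9. 9⁻¹ ≡ 7 (mod 31) since 9·7 = 63 ≡ 1, so λ ≡ 20·7 ≡ 16.
  x = λ² - 7 - 7 = 256 - 14 ≡ 25; y = λ·(7 - 25) - 20 ≡ 2. → (25, 2)
2B = (25, 2).
Finally 4A + 2B:
(24, 2) + (25, 2). λ = (2 - 2)/(25 - 24) ≡ 0/1 mod 31. 1⁻¹ ≡ 1 (mod 31), so λ ≡ 0.
  x = λ² - 24 - 25 = 0 - 49 ≡ 13; y = λ·(24 - 13) - 2 ≡ 29. → (13, 29)

(13, 29)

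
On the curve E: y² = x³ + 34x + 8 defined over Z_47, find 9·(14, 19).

(10, 28)

Write Q = (14, 19).
Repeated addition: build up to 9Q.
2Q: tangent at (14, 19): λ = (3·14² + 34)/(2·19) ≡ 11/38. 38⁻¹ ≡ 26 (mod 47), so λ ≡ 11·26 ≡ 4.
  x = λ² - 14 - 14 = 16 - 28 ≡ 35; y = λ·(14 - 35) - 19 ≡ 38. → (35, 38)
3Q: (35, 38) + (14, 19). λ = (19 - 38)/(14 - 35) ≡ 28/26 mod 47. 26⁻¹ ≡ 38 (mod 47) since 26·38 = 988 ≡ 1, so λ ≡ 30.
  x = λ² - 35 - 14 = 900 - 49 ≡ 5; y = λ·(35 - 5) - 38 ≡ 16. → (5, 16)
4Q: (5, 16) + (14, 19). λ = (19 - 16)/(14 - 5) ≡ 3/9 mod 47. 9⁻¹ ≡ 21 (mod 47) since 9·21 = 189 ≡ 1, so λ ≡ 16.
  x = λ² - 5 - 14 = 256 - 19 ≡ 2; y = λ·(5 - 2) - 16 ≡ 32. → (2, 32)
5Q: (2, 32) + (14, 19). λ = (19 - 32)/(14 - 2) ≡ 34/12 mod 47. 12⁻¹ ≡ 4 (mod 47), so λ ≡ 42.
  x = λ² - 2 - 14 = 1764 - 16 ≡ 9; y = λ·(2 - 9) - 32 ≡ 3. → (9, 3)
6Q: (9, 3) + (14, 19). λ = (19 - 3)/(14 - 9) ≡ 16/5 mod 47. 5⁻¹ ≡ 19 (mod 47) since 5·19 = 95 ≡ 1, so λ ≡ 22.
  x = λ² - 9 - 14 = 484 - 23 ≡ 38; y = λ·(9 - 38) - 3 ≡ 17. → (38, 17)
7Q: (38, 17) + (14, 19). λ = (19 - 17)/(14 - 38) ≡ 2/23 mod 47. 23⁻¹ ≡ 45 (mod 47), so λ ≡ 43.
  x = λ² - 38 - 14 = 1849 - 52 ≡ 11; y = λ·(38 - 11) - 17 ≡ 16. → (11, 16)
8Q: (11, 16) + (14, 19). λ = (19 - 16)/(14 - 11) ≡ 3/3 mod 47. 3⁻¹ ≡ 16 (mod 47) since 3·16 = 48 ≡ 1, so λ ≡ 1.
  x = λ² - 11 - 14 = 1 - 25 ≡ 23; y = λ·(11 - 23) - 16 ≡ 19. → (23, 19)
9Q: (23, 19) + (14, 19). λ = (19 - 19)/(14 - 23) ≡ 0/38 mod 47. 38⁻¹ ≡ 26 (mod 47) since 38·26 = 988 ≡ 1, so λ ≡ 0.
  x = λ² - 23 - 14 = 0 - 37 ≡ 10; y = λ·(23 - 10) - 19 ≡ 28. → (10, 28)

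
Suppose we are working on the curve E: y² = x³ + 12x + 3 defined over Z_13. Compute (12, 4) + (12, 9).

The two points share x = 12 and their y-coordinates satisfy 4 + 9 ≡ 0 (mod 13), so they are inverses. Their sum is the point at infinity.

O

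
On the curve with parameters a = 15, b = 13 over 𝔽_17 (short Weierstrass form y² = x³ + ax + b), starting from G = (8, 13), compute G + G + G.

Repeated addition: build up to 3G.
2G: tangent at (8, 13): λ = (3·8² + 15)/(2·13) ≡ 3/9. 9⁻¹ ≡ 2 (mod 17) since 9·2 = 18 ≡ 1, so λ ≡ 3·2 ≡ 6.
  x = λ² - 8 - 8 = 36 - 16 ≡ 3; y = λ·(8 - 3) - 13 ≡ 0. → (3, 0)
3G: (3, 0) + (8, 13). λ = (13 - 0)/(8 - 3) ≡ 13/5 mod 17. 5⁻¹ ≡ 7 (mod 17) since 5·7 = 35 ≡ 1, so λ ≡ 6.
  x = λ² - 3 - 8 = 36 - 11 ≡ 8; y = λ·(3 - 8) - 0 ≡ 4. → (8, 4)

(8, 4)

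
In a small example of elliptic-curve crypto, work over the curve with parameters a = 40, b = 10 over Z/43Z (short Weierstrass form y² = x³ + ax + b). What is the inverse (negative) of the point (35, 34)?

-(35, 34) = (35, -34 mod 43) = (35, 9).

(35, 9)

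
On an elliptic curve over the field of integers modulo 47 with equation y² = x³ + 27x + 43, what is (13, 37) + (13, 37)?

tangent at (13, 37): λ = (3·13² + 27)/(2·37) ≡ 17/27. 27⁻¹ ≡ 7 (mod 47) since 27·7 = 189 ≡ 1, so λ ≡ 17·7 ≡ 25.
  x = λ² - 13 - 13 = 625 - 26 ≡ 35; y = λ·(13 - 35) - 37 ≡ 24. → (35, 24)

(35, 24)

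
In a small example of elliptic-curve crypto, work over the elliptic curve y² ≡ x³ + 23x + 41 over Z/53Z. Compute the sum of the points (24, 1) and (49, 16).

(24, 1) + (49, 16). λ = (16 - 1)/(49 - 24) ≡ 15/25 mod 53. 25⁻¹ ≡ 17 (mod 53) since 25·17 = 425 ≡ 1, so λ ≡ 43.
  x = λ² - 24 - 49 = 1849 - 73 ≡ 27; y = λ·(24 - 27) - 1 ≡ 29. → (27, 29)

(27, 29)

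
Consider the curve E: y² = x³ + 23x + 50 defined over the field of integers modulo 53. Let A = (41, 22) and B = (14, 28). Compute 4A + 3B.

(29, 14)

First 4A:
Repeated addition: build up to 4A.
2A: tangent at (41, 22): λ = (3·41² + 23)/(2·22) ≡ 31/44. 44⁻¹ ≡ 47 (mod 53), so λ ≡ 31·47 ≡ 26.
  x = λ² - 41 - 41 = 676 - 82 ≡ 11; y = λ·(41 - 11) - 22 ≡ 16. → (11, 16)
3A: (11, 16) + (41, 22). λ = (22 - 16)/(41 - 11) ≡ 6/30 mod 53. 30⁻¹ ≡ 23 (mod 53), so λ ≡ 32.
  x = λ² - 11 - 41 = 1024 - 52 ≡ 18; y = λ·(11 - 18) - 16 ≡ 25. → (18, 25)
4A: (18, 25) + (41, 22). λ = (22 - 25)/(41 - 18) ≡ 50/23 mod 53. 23⁻¹ ≡ 30 (mod 53) since 23·30 = 690 ≡ 1, so λ ≡ 16.
  x = λ² - 18 - 41 = 256 - 59 ≡ 38; y = λ·(18 - 38) - 25 ≡ 26. → (38, 26)
4A = (38, 26).
Next 3B:
Repeated addition: build up to 3B.
2B: tangent at (14, 28): λ = (3·14² + 23)/(2·28) ≡ 28/3. 3⁻¹ ≡ 18 (mod 53) since 3·18 = 54 ≡ 1, so λ ≡ 28·18 ≡ 27.
  x = λ² - 14 - 14 = 729 - 28 ≡ 12; y = λ·(14 - 12) - 28 ≡ 26. → (12, 26)
3B: (12, 26) + (14, 28). λ = (28 - 26)/(14 - 12) ≡ 2/2 mod 53. 2⁻¹ ≡ 27 (mod 53) since 2·27 = 54 ≡ 1, so λ ≡ 1.
  x = λ² - 12 - 14 = 1 - 26 ≡ 28; y = λ·(12 - 28) - 26 ≡ 11. → (28, 11)
3B = (28, 11).
Finally 4A + 3B:
(38, 26) + (28, 11). λ = (11 - 26)/(28 - 38) ≡ 38/43 mod 53. 43⁻¹ ≡ 37 (mod 53), so λ ≡ 28.
  x = λ² - 38 - 28 = 784 - 66 ≡ 29; y = λ·(38 - 29) - 26 ≡ 14. → (29, 14)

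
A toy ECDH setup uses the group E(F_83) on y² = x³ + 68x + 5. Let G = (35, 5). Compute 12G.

Repeated addition: build up to 12G.
2G: tangent at (35, 5): λ = (3·35² + 68)/(2·5) ≡ 8/10. 10⁻¹ ≡ 25 (mod 83), so λ ≡ 8·25 ≡ 34.
  x = λ² - 35 - 35 = 1156 - 70 ≡ 7; y = λ·(35 - 7) - 5 ≡ 34. → (7, 34)
3G: (7, 34) + (35, 5). λ = (5 - 34)/(35 - 7) ≡ 54/28 mod 83. 28⁻¹ ≡ 3 (mod 83), so λ ≡ 79.
  x = λ² - 7 - 35 = 6241 - 42 ≡ 57; y = λ·(7 - 57) - 34 ≡ 0. → (57, 0)
4G: (57, 0) + (35, 5). λ = (5 - 0)/(35 - 57) ≡ 5/61 mod 83. 61⁻¹ ≡ 49 (mod 83), so λ ≡ 79.
  x = λ² - 57 - 35 = 6241 - 92 ≡ 7; y = λ·(57 - 7) - 0 ≡ 49. → (7, 49)
5G: (7, 49) + (35, 5). λ = (5 - 49)/(35 - 7) ≡ 39/28 mod 83. 28⁻¹ ≡ 3 (mod 83) since 28·3 = 84 ≡ 1, so λ ≡ 34.
  x = λ² - 7 - 35 = 1156 - 42 ≡ 35; y = λ·(7 - 35) - 49 ≡ 78. → (35, 78)
6G: (35, 78) + (35, 5): same x and y₁ ≡ -y₂, so the sum is O.
7G: O + (35, 5) = (35, 5) (identity).
8G: tangent at (35, 5): λ = (3·35² + 68)/(2·5) ≡ 8/10. 10⁻¹ ≡ 25 (mod 83) since 10·25 = 250 ≡ 1, so λ ≡ 8·25 ≡ 34.
  x = λ² - 35 - 35 = 1156 - 70 ≡ 7; y = λ·(35 - 7) - 5 ≡ 34. → (7, 34)
9G: (7, 34) + (35, 5). λ = (5 - 34)/(35 - 7) ≡ 54/28 mod 83. 28⁻¹ ≡ 3 (mod 83), so λ ≡ 79.
  x = λ² - 7 - 35 = 6241 - 42 ≡ 57; y = λ·(7 - 57) - 34 ≡ 0. → (57, 0)
10G: (57, 0) + (35, 5). λ = (5 - 0)/(35 - 57) ≡ 5/61 mod 83. 61⁻¹ ≡ 49 (mod 83) since 61·49 = 2989 ≡ 1, so λ ≡ 79.
  x = λ² - 57 - 35 = 6241 - 92 ≡ 7; y = λ·(57 - 7) - 0 ≡ 49. → (7, 49)
11G: (7, 49) + (35, 5). λ = (5 - 49)/(35 - 7) ≡ 39/28 mod 83. 28⁻¹ ≡ 3 (mod 83), so λ ≡ 34.
  x = λ² - 7 - 35 = 1156 - 42 ≡ 35; y = λ·(7 - 35) - 49 ≡ 78. → (35, 78)
12G: (35, 78) + (35, 5): same x and y₁ ≡ -y₂, so the sum is O.

O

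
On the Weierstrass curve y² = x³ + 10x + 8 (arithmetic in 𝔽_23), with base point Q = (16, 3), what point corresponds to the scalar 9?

(8, 5)

Repeated addition: build up to 9Q.
2Q: tangent at (16, 3): λ = (3·16² + 10)/(2·3) ≡ 19/6. 6⁻¹ ≡ 4 (mod 23), so λ ≡ 19·4 ≡ 7.
  x = λ² - 16 - 16 = 49 - 32 ≡ 17; y = λ·(16 - 17) - 3 ≡ 13. → (17, 13)
3Q: (17, 13) + (16, 3). λ = (3 - 13)/(16 - 17) ≡ 13/22 mod 23. 22⁻¹ ≡ 22 (mod 23), so λ ≡ 10.
  x = λ² - 17 - 16 = 100 - 33 ≡ 21; y = λ·(17 - 21) - 13 ≡ 16. → (21, 16)
4Q: (21, 16) + (16, 3). λ = (3 - 16)/(16 - 21) ≡ 10/18 mod 23. 18⁻¹ ≡ 9 (mod 23) since 18·9 = 162 ≡ 1, so λ ≡ 21.
  x = λ² - 21 - 16 = 441 - 37 ≡ 13; y = λ·(21 - 13) - 16 ≡ 14. → (13, 14)
5Q: (13, 14) + (16, 3). λ = (3 - 14)/(16 - 13) ≡ 12/3 mod 23. 3⁻¹ ≡ 8 (mod 23) since 3·8 = 24 ≡ 1, so λ ≡ 4.
  x = λ² - 13 - 16 = 16 - 29 ≡ 10; y = λ·(13 - 10) - 14 ≡ 21. → (10, 21)
6Q: (10, 21) + (16, 3). λ = (3 - 21)/(16 - 10) ≡ 5/6 mod 23. 6⁻¹ ≡ 4 (mod 23), so λ ≡ 20.
  x = λ² - 10 - 16 = 400 - 26 ≡ 6; y = λ·(10 - 6) - 21 ≡ 13. → (6, 13)
7Q: (6, 13) + (16, 3). λ = (3 - 13)/(16 - 6) ≡ 13/10 mod 23. 10⁻¹ ≡ 7 (mod 23), so λ ≡ 22.
  x = λ² - 6 - 16 = 484 - 22 ≡ 2; y = λ·(6 - 2) - 13 ≡ 6. → (2, 6)
8Q: (2, 6) + (16, 3). λ = (3 - 6)/(16 - 2) ≡ 20/14 mod 23. 14⁻¹ ≡ 5 (mod 23) since 14·5 = 70 ≡ 1, so λ ≡ 8.
  x = λ² - 2 - 16 = 64 - 18 ≡ 0; y = λ·(2 - 0) - 6 ≡ 10. → (0, 10)
9Q: (0, 10) + (16, 3). λ = (3 - 10)/(16 - 0) ≡ 16/16 mod 23. 16⁻¹ ≡ 13 (mod 23) since 16·13 = 208 ≡ 1, so λ ≡ 1.
  x = λ² - 0 - 16 = 1 - 16 ≡ 8; y = λ·(0 - 8) - 10 ≡ 5. → (8, 5)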